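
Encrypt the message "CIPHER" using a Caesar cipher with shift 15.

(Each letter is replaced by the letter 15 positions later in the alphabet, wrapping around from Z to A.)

Step 1: For each letter, shift forward by 15 positions (mod 26).
  C (position 2) -> position (2+15) mod 26 = 17 -> R
  I (position 8) -> position (8+15) mod 26 = 23 -> X
  P (position 15) -> position (15+15) mod 26 = 4 -> E
  H (position 7) -> position (7+15) mod 26 = 22 -> W
  E (position 4) -> position (4+15) mod 26 = 19 -> T
  R (position 17) -> position (17+15) mod 26 = 6 -> G
Result: RXEWTG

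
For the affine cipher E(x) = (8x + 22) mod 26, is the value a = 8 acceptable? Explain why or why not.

Step 1: Compute gcd(8, 26).
Step 2: gcd(8, 26) = 2.
Since gcd = 2 != 1, 8 shares a common factor with 26, so it cannot be used.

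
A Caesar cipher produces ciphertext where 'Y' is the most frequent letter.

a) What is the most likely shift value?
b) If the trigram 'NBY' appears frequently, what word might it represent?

Step 1: In English, 'E' is the most frequent letter (12.7%).
Step 2: The most frequent ciphertext letter is 'Y' (position 24).
Step 3: Shift = (24 - 4) mod 26 = 20.
Step 4: Decrypt 'NBY' by shifting back 20:
  N -> T
  B -> H
  Y -> E
Step 5: 'NBY' decrypts to 'THE'.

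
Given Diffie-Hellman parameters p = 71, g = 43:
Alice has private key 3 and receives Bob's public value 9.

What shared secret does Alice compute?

Step 1: s = B^a mod p = 9^3 mod 71.
  9^1 mod 71 = 9
  9^2 mod 71 = (9 * 9) mod 71 = 10
  9^3 mod 71 = (10 * 9) mod 71 = 19
Result: shared secret = 19.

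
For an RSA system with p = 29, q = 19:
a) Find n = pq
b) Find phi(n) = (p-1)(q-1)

Step 1: n = p * q = 29 * 19 = 551.
Step 2: phi(n) = (p-1)(q-1) = 28 * 18 = 504.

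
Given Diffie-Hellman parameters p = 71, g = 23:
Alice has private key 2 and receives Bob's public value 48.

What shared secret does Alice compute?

Step 1: s = B^a mod p = 48^2 mod 71.
  48^1 mod 71 = 48
  48^2 mod 71 = (48 * 48) mod 71 = 32
Result: shared secret = 32.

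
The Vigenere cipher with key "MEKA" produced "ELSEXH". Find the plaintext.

Step 1: Extend key: MEKAME
Step 2: Decrypt each letter (c - k) mod 26:
  E(4) - M(12) = (4-12) mod 26 = 18 = S
  L(11) - E(4) = (11-4) mod 26 = 7 = H
  S(18) - K(10) = (18-10) mod 26 = 8 = I
  E(4) - A(0) = (4-0) mod 26 = 4 = E
  X(23) - M(12) = (23-12) mod 26 = 11 = L
  H(7) - E(4) = (7-4) mod 26 = 3 = D
Plaintext: SHIELD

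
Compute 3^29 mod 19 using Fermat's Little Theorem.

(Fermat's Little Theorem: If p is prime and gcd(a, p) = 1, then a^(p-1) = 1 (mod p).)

Step 1: Since 19 is prime, by Fermat's Little Theorem: 3^18 = 1 (mod 19).
Step 2: Reduce exponent: 29 mod 18 = 11.
Step 3: So 3^29 = 3^11 (mod 19).
Step 4: 3^11 mod 19 = 10.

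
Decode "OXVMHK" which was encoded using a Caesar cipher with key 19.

Step 1: Reverse the shift by subtracting 19 from each letter position.
  O (position 14) -> position (14-19) mod 26 = 21 -> V
  X (position 23) -> position (23-19) mod 26 = 4 -> E
  V (position 21) -> position (21-19) mod 26 = 2 -> C
  M (position 12) -> position (12-19) mod 26 = 19 -> T
  H (position 7) -> position (7-19) mod 26 = 14 -> O
  K (position 10) -> position (10-19) mod 26 = 17 -> R
Decrypted message: VECTOR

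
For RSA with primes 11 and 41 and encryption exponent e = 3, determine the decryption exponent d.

Step 1: n = 11 * 41 = 451.
Step 2: phi(n) = 10 * 40 = 400.
Step 3: Find d such that 3 * d = 1 (mod 400).
Step 4: d = 3^(-1) mod 400 = 267.
Verification: 3 * 267 = 801 = 2 * 400 + 1.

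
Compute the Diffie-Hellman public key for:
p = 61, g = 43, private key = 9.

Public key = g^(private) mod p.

Step 1: A = g^a mod p = 43^9 mod 61.
  43^1 mod 61 = 43
  43^2 mod 61 = (43 * 43) mod 61 = 19
  43^3 mod 61 = (19 * 43) mod 61 = 24
  43^4 mod 61 = (24 * 43) mod 61 = 56
  43^5 mod 61 = (56 * 43) mod 61 = 29
  43^6 mod 61 = (29 * 43) mod 61 = 27
  43^7 mod 61 = (27 * 43) mod 61 = 2
  43^8 mod 61 = (2 * 43) mod 61 = 25
  43^9 mod 61 = (25 * 43) mod 61 = 38
Result: A = 38.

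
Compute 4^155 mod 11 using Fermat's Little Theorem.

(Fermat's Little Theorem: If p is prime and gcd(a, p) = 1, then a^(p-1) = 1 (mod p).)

Step 1: Since 11 is prime, by Fermat's Little Theorem: 4^10 = 1 (mod 11).
Step 2: Reduce exponent: 155 mod 10 = 5.
Step 3: So 4^155 = 4^5 (mod 11).
Step 4: 4^5 mod 11 = 1.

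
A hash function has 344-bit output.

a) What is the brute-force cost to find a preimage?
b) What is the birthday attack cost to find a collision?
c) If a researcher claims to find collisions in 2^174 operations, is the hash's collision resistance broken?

Step 1: Preimage resistance requires brute-force of 2^344 operations.
Step 2: Collision resistance (birthday bound) = 2^(344/2) = 2^172.
Step 3: The claimed attack costs 2^174 operations.
Step 4: Since 2^174 >= 2^172, the claimed attack is no faster than the generic birthday attack, so this does not break collision resistance.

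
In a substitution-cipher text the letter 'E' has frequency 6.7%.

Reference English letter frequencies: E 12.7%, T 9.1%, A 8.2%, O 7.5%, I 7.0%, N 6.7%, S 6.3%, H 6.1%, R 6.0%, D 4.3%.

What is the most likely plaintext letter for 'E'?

Step 1: The observed frequency is 6.7%.
Step 2: Compare with English frequencies:
  E: 12.7% (difference: 6.0%)
  T: 9.1% (difference: 2.4%)
  A: 8.2% (difference: 1.5%)
  O: 7.5% (difference: 0.8%)
  I: 7.0% (difference: 0.3%)
  N: 6.7% (difference: 0.0%) <-- closest
  S: 6.3% (difference: 0.4%)
  H: 6.1% (difference: 0.6%)
  R: 6.0% (difference: 0.7%)
  D: 4.3% (difference: 2.4%)
Step 3: 'E' most likely represents 'N' (frequency 6.7%).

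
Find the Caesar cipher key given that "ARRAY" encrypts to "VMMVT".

Step 1: Compare first letters: A (position 0) -> V (position 21).
Step 2: Shift = (21 - 0) mod 26 = 21.
The shift value is 21.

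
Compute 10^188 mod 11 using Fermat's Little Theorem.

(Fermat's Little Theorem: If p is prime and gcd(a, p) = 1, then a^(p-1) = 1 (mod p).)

Step 1: Since 11 is prime, by Fermat's Little Theorem: 10^10 = 1 (mod 11).
Step 2: Reduce exponent: 188 mod 10 = 8.
Step 3: So 10^188 = 10^8 (mod 11).
Step 4: 10^8 mod 11 = 1.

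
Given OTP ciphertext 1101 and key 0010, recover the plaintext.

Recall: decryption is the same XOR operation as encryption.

Step 1: XOR ciphertext with key:
  Ciphertext: 1101
  Key:        0010
  XOR:        1111
Step 2: Plaintext = 1111 = 15 in decimal.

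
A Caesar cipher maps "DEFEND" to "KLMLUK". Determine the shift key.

Step 1: Compare first letters: D (position 3) -> K (position 10).
Step 2: Shift = (10 - 3) mod 26 = 7.
The shift value is 7.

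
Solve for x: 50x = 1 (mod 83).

Step 1: We need x such that 50 * x = 1 (mod 83).
Step 2: Using the extended Euclidean algorithm or trial:
  50 * 5 = 250 = 3 * 83 + 1.
Step 3: Since 250 mod 83 = 1, the inverse is x = 5.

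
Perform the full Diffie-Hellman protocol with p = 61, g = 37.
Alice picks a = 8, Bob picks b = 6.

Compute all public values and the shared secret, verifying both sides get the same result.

Step 1: A = g^a mod p = 37^8 mod 61 = 9.
Step 2: B = g^b mod p = 37^6 mod 61 = 41.
Step 3: Alice computes s = B^a mod p = 41^8 mod 61 = 9.
Step 4: Bob computes s = A^b mod p = 9^6 mod 61 = 9.
Both sides agree: shared secret = 9.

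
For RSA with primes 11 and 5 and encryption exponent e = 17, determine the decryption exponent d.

Step 1: n = 11 * 5 = 55.
Step 2: phi(n) = 10 * 4 = 40.
Step 3: Find d such that 17 * d = 1 (mod 40).
Step 4: d = 17^(-1) mod 40 = 33.
Verification: 17 * 33 = 561 = 14 * 40 + 1.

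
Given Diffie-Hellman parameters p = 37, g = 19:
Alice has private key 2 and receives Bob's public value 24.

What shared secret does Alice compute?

Step 1: s = B^a mod p = 24^2 mod 37.
  24^1 mod 37 = 24
  24^2 mod 37 = (24 * 24) mod 37 = 21
Result: shared secret = 21.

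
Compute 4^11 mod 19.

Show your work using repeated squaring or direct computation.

Step 1: Compute 4^11 mod 19 step by step, reducing modulo 19 at each step.
  4^1 mod 19 = 4
  4^2 mod 19 = (4 * 4) mod 19 = 16
  4^3 mod 19 = (16 * 4) mod 19 = 7
  4^4 mod 19 = (7 * 4) mod 19 = 9
  4^5 mod 19 = (9 * 4) mod 19 = 17
  4^6 mod 19 = (17 * 4) mod 19 = 11
  4^7 mod 19 = (11 * 4) mod 19 = 6
  4^8 mod 19 = (6 * 4) mod 19 = 5
  4^9 mod 19 = (5 * 4) mod 19 = 1
  4^10 mod 19 = (1 * 4) mod 19 = 4
  4^11 mod 19 = (4 * 4) mod 19 = 16
Step 2: Result = 16.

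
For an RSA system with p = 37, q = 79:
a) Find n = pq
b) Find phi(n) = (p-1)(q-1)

Step 1: n = p * q = 37 * 79 = 2923.
Step 2: phi(n) = (p-1)(q-1) = 36 * 78 = 2808.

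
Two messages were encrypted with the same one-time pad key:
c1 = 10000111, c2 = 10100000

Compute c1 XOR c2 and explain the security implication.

Step 1: c1 XOR c2 = (m1 XOR k) XOR (m2 XOR k).
Step 2: By XOR associativity/commutativity: = m1 XOR m2 XOR k XOR k = m1 XOR m2.
Step 3: 10000111 XOR 10100000 = 00100111 = 39.
Step 4: The key cancels out! An attacker learns m1 XOR m2 = 39, revealing the relationship between plaintexts.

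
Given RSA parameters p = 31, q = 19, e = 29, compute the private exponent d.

Step 1: n = 31 * 19 = 589.
Step 2: phi(n) = 30 * 18 = 540.
Step 3: Find d such that 29 * d = 1 (mod 540).
Step 4: d = 29^(-1) mod 540 = 149.
Verification: 29 * 149 = 4321 = 8 * 540 + 1.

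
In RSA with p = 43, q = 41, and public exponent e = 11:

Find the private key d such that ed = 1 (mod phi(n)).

Step 1: n = 43 * 41 = 1763.
Step 2: phi(n) = 42 * 40 = 1680.
Step 3: Find d such that 11 * d = 1 (mod 1680).
Step 4: d = 11^(-1) mod 1680 = 611.
Verification: 11 * 611 = 6721 = 4 * 1680 + 1.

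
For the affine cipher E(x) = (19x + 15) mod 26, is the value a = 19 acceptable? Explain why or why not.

Step 1: Compute gcd(19, 26).
Step 2: gcd(19, 26) = 1.
Since gcd = 1, 19 is coprime with 26, so it is a valid key.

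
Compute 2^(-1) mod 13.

Step 1: We need x such that 2 * x = 1 (mod 13).
Step 2: Using the extended Euclidean algorithm or trial:
  2 * 7 = 14 = 1 * 13 + 1.
Step 3: Since 14 mod 13 = 1, the inverse is x = 7.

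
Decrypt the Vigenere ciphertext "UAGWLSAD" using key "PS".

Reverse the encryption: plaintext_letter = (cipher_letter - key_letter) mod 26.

Step 1: Extend key: PSPSPSPS
Step 2: Decrypt each letter (c - k) mod 26:
  U(20) - P(15) = (20-15) mod 26 = 5 = F
  A(0) - S(18) = (0-18) mod 26 = 8 = I
  G(6) - P(15) = (6-15) mod 26 = 17 = R
  W(22) - S(18) = (22-18) mod 26 = 4 = E
  L(11) - P(15) = (11-15) mod 26 = 22 = W
  S(18) - S(18) = (18-18) mod 26 = 0 = A
  A(0) - P(15) = (0-15) mod 26 = 11 = L
  D(3) - S(18) = (3-18) mod 26 = 11 = L
Plaintext: FIREWALL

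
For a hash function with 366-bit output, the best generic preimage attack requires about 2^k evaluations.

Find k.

Step 1: The hash has a 366-bit output.
Step 2: Preimage resistance means: given a digest h(x), it should be infeasible to find any input that hashes to it.
With a 366-bit output there are 2^366 possible digests, so a generic brute-force preimage search costs about 2^366 evaluations.
Step 3: Security level = 366 bits.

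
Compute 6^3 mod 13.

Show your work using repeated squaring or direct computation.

Step 1: Compute 6^3 mod 13 step by step, reducing modulo 13 at each step.
  6^1 mod 13 = 6
  6^2 mod 13 = (6 * 6) mod 13 = 10
  6^3 mod 13 = (10 * 6) mod 13 = 8
Step 2: Result = 8.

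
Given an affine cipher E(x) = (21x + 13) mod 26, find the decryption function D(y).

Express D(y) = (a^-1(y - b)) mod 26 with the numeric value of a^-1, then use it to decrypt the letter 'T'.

Step 1: Find a^-1, the modular inverse of 21 mod 26.
Step 2: We need 21 * a^-1 = 1 (mod 26).
Step 3: 21 * 5 = 105 = 4 * 26 + 1, so a^-1 = 5.
Step 4: D(y) = 5(y - 13) mod 26.
Step 5: Apply to 'T' (y = 19): D(19) = 5 * (19 - 13) mod 26 = 5 * 6 mod 26 = 4 -> 'E'.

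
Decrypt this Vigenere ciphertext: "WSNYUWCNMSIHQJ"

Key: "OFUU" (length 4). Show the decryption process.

Step 1: Key 'OFUU' has length 4. Extended key: OFUUOFUUOFUUOF
Step 2: Decrypt each position:
  W(22) - O(14) = 8 = I
  S(18) - F(5) = 13 = N
  N(13) - U(20) = 19 = T
  Y(24) - U(20) = 4 = E
  U(20) - O(14) = 6 = G
  W(22) - F(5) = 17 = R
  C(2) - U(20) = 8 = I
  N(13) - U(20) = 19 = T
  M(12) - O(14) = 24 = Y
  S(18) - F(5) = 13 = N
  I(8) - U(20) = 14 = O
  H(7) - U(20) = 13 = N
  Q(16) - O(14) = 2 = C
  J(9) - F(5) = 4 = E
Plaintext: INTEGRITYNONCE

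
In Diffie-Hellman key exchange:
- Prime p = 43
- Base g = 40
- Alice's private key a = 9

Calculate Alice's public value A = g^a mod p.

Step 1: A = g^a mod p = 40^9 mod 43.
  40^1 mod 43 = 40
  40^2 mod 43 = (40 * 40) mod 43 = 9
  40^3 mod 43 = (9 * 40) mod 43 = 16
  40^4 mod 43 = (16 * 40) mod 43 = 38
  40^5 mod 43 = (38 * 40) mod 43 = 15
  40^6 mod 43 = (15 * 40) mod 43 = 41
  40^7 mod 43 = (41 * 40) mod 43 = 6
  40^8 mod 43 = (6 * 40) mod 43 = 25
  40^9 mod 43 = (25 * 40) mod 43 = 11
Result: A = 11.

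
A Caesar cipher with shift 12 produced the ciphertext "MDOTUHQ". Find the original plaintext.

Step 1: Reverse the shift by subtracting 12 from each letter position.
  M (position 12) -> position (12-12) mod 26 = 0 -> A
  D (position 3) -> position (3-12) mod 26 = 17 -> R
  O (position 14) -> position (14-12) mod 26 = 2 -> C
  T (position 19) -> position (19-12) mod 26 = 7 -> H
  U (position 20) -> position (20-12) mod 26 = 8 -> I
  H (position 7) -> position (7-12) mod 26 = 21 -> V
  Q (position 16) -> position (16-12) mod 26 = 4 -> E
Decrypted message: ARCHIVE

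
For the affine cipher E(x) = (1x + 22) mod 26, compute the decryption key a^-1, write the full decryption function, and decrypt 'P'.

Step 1: Find a^-1, the modular inverse of 1 mod 26.
Step 2: We need 1 * a^-1 = 1 (mod 26).
Step 3: 1 * 1 = 1 = 0 * 26 + 1, so a^-1 = 1.
Step 4: D(y) = 1(y - 22) mod 26.
Step 5: Apply to 'P' (y = 15): D(15) = 1 * (15 - 22) mod 26 = 1 * -7 mod 26 = 19 -> 'T'.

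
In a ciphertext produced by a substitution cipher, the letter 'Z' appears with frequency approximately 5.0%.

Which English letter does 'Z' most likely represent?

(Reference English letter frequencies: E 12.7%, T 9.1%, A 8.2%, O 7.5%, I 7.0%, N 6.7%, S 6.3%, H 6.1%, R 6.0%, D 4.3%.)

Step 1: The observed frequency is 5.0%.
Step 2: Compare with English frequencies:
  E: 12.7% (difference: 7.7%)
  T: 9.1% (difference: 4.1%)
  A: 8.2% (difference: 3.2%)
  O: 7.5% (difference: 2.5%)
  I: 7.0% (difference: 2.0%)
  N: 6.7% (difference: 1.7%)
  S: 6.3% (difference: 1.3%)
  H: 6.1% (difference: 1.1%)
  R: 6.0% (difference: 1.0%)
  D: 4.3% (difference: 0.7%) <-- closest
Step 3: 'Z' most likely represents 'D' (frequency 4.3%).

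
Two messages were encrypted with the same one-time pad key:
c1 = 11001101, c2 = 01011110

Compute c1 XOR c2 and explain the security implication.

Step 1: c1 XOR c2 = (m1 XOR k) XOR (m2 XOR k).
Step 2: By XOR associativity/commutativity: = m1 XOR m2 XOR k XOR k = m1 XOR m2.
Step 3: 11001101 XOR 01011110 = 10010011 = 147.
Step 4: The key cancels out! An attacker learns m1 XOR m2 = 147, revealing the relationship between plaintexts.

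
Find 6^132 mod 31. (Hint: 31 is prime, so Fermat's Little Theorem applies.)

Step 1: Since 31 is prime, by Fermat's Little Theorem: 6^30 = 1 (mod 31).
Step 2: Reduce exponent: 132 mod 30 = 12.
Step 3: So 6^132 = 6^12 (mod 31).
Step 4: 6^12 mod 31 = 1.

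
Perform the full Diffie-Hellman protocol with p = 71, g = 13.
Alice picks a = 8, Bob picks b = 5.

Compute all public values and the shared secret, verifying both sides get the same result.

Step 1: A = g^a mod p = 13^8 mod 71 = 6.
Step 2: B = g^b mod p = 13^5 mod 71 = 34.
Step 3: Alice computes s = B^a mod p = 34^8 mod 71 = 37.
Step 4: Bob computes s = A^b mod p = 6^5 mod 71 = 37.
Both sides agree: shared secret = 37.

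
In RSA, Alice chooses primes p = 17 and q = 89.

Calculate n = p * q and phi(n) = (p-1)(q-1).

Step 1: n = p * q = 17 * 89 = 1513.
Step 2: phi(n) = (p-1)(q-1) = 16 * 88 = 1408.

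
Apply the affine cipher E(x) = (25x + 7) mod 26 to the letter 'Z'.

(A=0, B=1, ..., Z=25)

Step 1: Convert 'Z' to number: x = 25.
Step 2: E(25) = (25 * 25 + 7) mod 26 = 632 mod 26 = 8.
Step 3: Convert 8 back to letter: I.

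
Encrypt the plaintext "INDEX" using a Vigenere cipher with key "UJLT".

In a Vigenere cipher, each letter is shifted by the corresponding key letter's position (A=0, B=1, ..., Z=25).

Step 1: Repeat key to match plaintext length:
  Plaintext: INDEX
  Key:       UJLTU
Step 2: Encrypt each letter:
  I(8) + U(20) = (8+20) mod 26 = 2 = C
  N(13) + J(9) = (13+9) mod 26 = 22 = W
  D(3) + L(11) = (3+11) mod 26 = 14 = O
  E(4) + T(19) = (4+19) mod 26 = 23 = X
  X(23) + U(20) = (23+20) mod 26 = 17 = R
Ciphertext: CWOXR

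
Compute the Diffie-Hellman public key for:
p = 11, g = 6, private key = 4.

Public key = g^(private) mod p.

Step 1: A = g^a mod p = 6^4 mod 11.
  6^1 mod 11 = 6
  6^2 mod 11 = (6 * 6) mod 11 = 3
  6^3 mod 11 = (3 * 6) mod 11 = 7
  6^4 mod 11 = (7 * 6) mod 11 = 9
Result: A = 9.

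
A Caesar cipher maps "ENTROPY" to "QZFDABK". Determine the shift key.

Step 1: Compare first letters: E (position 4) -> Q (position 16).
Step 2: Shift = (16 - 4) mod 26 = 12.
The shift value is 12.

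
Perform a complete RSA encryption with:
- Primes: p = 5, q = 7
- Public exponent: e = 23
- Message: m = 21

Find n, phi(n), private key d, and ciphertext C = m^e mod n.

Step 1: n = 5 * 7 = 35.
Step 2: phi(n) = (5-1)(7-1) = 4 * 6 = 24.
Step 3: Find d = 23^(-1) mod 24 = 23.
  Verify: 23 * 23 = 529 = 1 (mod 24).
Step 4: C = 21^23 mod 35 = 21.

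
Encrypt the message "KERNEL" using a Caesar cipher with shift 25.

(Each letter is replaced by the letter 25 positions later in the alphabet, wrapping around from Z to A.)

Step 1: For each letter, shift forward by 25 positions (mod 26).
  K (position 10) -> position (10+25) mod 26 = 9 -> J
  E (position 4) -> position (4+25) mod 26 = 3 -> D
  R (position 17) -> position (17+25) mod 26 = 16 -> Q
  N (position 13) -> position (13+25) mod 26 = 12 -> M
  E (position 4) -> position (4+25) mod 26 = 3 -> D
  L (position 11) -> position (11+25) mod 26 = 10 -> K
Result: JDQMDK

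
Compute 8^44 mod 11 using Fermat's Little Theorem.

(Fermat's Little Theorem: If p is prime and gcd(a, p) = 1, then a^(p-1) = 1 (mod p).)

Step 1: Since 11 is prime, by Fermat's Little Theorem: 8^10 = 1 (mod 11).
Step 2: Reduce exponent: 44 mod 10 = 4.
Step 3: So 8^44 = 8^4 (mod 11).
Step 4: 8^4 mod 11 = 4.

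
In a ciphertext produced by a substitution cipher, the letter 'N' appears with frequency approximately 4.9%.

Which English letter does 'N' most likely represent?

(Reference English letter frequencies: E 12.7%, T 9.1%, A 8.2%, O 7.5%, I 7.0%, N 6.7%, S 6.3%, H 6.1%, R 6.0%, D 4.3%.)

Step 1: The observed frequency is 4.9%.
Step 2: Compare with English frequencies:
  E: 12.7% (difference: 7.8%)
  T: 9.1% (difference: 4.2%)
  A: 8.2% (difference: 3.3%)
  O: 7.5% (difference: 2.6%)
  I: 7.0% (difference: 2.1%)
  N: 6.7% (difference: 1.8%)
  S: 6.3% (difference: 1.4%)
  H: 6.1% (difference: 1.2%)
  R: 6.0% (difference: 1.1%)
  D: 4.3% (difference: 0.6%) <-- closest
Step 3: 'N' most likely represents 'D' (frequency 4.3%).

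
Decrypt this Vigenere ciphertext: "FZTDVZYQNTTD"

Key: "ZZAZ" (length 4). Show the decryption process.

Step 1: Key 'ZZAZ' has length 4. Extended key: ZZAZZZAZZZAZ
Step 2: Decrypt each position:
  F(5) - Z(25) = 6 = G
  Z(25) - Z(25) = 0 = A
  T(19) - A(0) = 19 = T
  D(3) - Z(25) = 4 = E
  V(21) - Z(25) = 22 = W
  Z(25) - Z(25) = 0 = A
  Y(24) - A(0) = 24 = Y
  Q(16) - Z(25) = 17 = R
  N(13) - Z(25) = 14 = O
  T(19) - Z(25) = 20 = U
  T(19) - A(0) = 19 = T
  D(3) - Z(25) = 4 = E
Plaintext: GATEWAYROUTE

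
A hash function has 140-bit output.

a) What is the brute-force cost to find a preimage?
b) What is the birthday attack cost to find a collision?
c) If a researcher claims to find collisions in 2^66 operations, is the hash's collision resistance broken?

Step 1: Preimage resistance requires brute-force of 2^140 operations.
Step 2: Collision resistance (birthday bound) = 2^(140/2) = 2^70.
Step 3: The claimed attack costs 2^66 operations.
Step 4: Since 2^66 < 2^70, the claimed attack beats the generic birthday bound, so collision resistance is broken.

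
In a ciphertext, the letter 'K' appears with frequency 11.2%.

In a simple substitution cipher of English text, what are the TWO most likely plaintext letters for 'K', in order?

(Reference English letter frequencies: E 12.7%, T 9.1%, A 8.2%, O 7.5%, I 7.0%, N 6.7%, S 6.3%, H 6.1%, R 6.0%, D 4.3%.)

Step 1: Observed frequency of 'K' is 11.2%.
Step 2: Compute distances to each reference frequency and sort:
  E (12.7%): difference = 1.5% <-- BEST
  T (9.1%): difference = 2.1% <-- RUNNER-UP
  A (8.2%): difference = 3.0%
  O (7.5%): difference = 3.7%
  I (7.0%): difference = 4.2%
Step 3: Most likely is 'E' (12.7%, diff 1.5%); second most likely is 'T' (9.1%, diff 2.1%).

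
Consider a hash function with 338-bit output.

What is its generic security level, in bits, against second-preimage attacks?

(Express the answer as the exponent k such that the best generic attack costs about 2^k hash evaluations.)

Step 1: The hash has a 338-bit output.
Step 2: Second-preimage resistance means: given a specific input x, it should be infeasible to find a different y with h(y) = h(x).
With a 338-bit output, a generic search for a second preimage costs about 2^338 evaluations (each trial matches the fixed target with probability 2^-338).
Step 3: Security level = 338 bits.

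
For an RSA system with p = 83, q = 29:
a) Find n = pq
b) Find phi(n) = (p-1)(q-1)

Step 1: n = p * q = 83 * 29 = 2407.
Step 2: phi(n) = (p-1)(q-1) = 82 * 28 = 2296.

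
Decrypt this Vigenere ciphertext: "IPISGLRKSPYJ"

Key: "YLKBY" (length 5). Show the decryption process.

Step 1: Key 'YLKBY' has length 5. Extended key: YLKBYYLKBYYL
Step 2: Decrypt each position:
  I(8) - Y(24) = 10 = K
  P(15) - L(11) = 4 = E
  I(8) - K(10) = 24 = Y
  S(18) - B(1) = 17 = R
  G(6) - Y(24) = 8 = I
  L(11) - Y(24) = 13 = N
  R(17) - L(11) = 6 = G
  K(10) - K(10) = 0 = A
  S(18) - B(1) = 17 = R
  P(15) - Y(24) = 17 = R
  Y(24) - Y(24) = 0 = A
  J(9) - L(11) = 24 = Y
Plaintext: KEYRINGARRAY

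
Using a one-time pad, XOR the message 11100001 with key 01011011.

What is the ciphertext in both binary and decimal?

Step 1: Write out the XOR operation bit by bit:
  Message: 11100001
  Key:     01011011
  XOR:     10111010
Step 2: Convert to decimal: 10111010 = 186.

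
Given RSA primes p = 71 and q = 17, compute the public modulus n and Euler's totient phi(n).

Step 1: n = p * q = 71 * 17 = 1207.
Step 2: phi(n) = (p-1)(q-1) = 70 * 16 = 1120.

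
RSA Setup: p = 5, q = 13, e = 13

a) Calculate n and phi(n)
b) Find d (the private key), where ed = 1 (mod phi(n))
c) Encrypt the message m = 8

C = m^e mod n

Step 1: n = 5 * 13 = 65.
Step 2: phi(n) = (5-1)(13-1) = 4 * 12 = 48.
Step 3: Find d = 13^(-1) mod 48 = 37.
  Verify: 13 * 37 = 481 = 1 (mod 48).
Step 4: C = 8^13 mod 65 = 8.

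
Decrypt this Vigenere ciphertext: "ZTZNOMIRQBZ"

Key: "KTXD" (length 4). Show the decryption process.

Step 1: Key 'KTXD' has length 4. Extended key: KTXDKTXDKTX
Step 2: Decrypt each position:
  Z(25) - K(10) = 15 = P
  T(19) - T(19) = 0 = A
  Z(25) - X(23) = 2 = C
  N(13) - D(3) = 10 = K
  O(14) - K(10) = 4 = E
  M(12) - T(19) = 19 = T
  I(8) - X(23) = 11 = L
  R(17) - D(3) = 14 = O
  Q(16) - K(10) = 6 = G
  B(1) - T(19) = 8 = I
  Z(25) - X(23) = 2 = C
Plaintext: PACKETLOGIC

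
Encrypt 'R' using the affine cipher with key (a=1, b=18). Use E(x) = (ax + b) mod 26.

Step 1: Convert 'R' to number: x = 17.
Step 2: E(17) = (1 * 17 + 18) mod 26 = 35 mod 26 = 9.
Step 3: Convert 9 back to letter: J.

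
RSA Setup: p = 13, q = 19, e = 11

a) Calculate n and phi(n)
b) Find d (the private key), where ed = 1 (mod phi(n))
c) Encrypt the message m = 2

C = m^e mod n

Step 1: n = 13 * 19 = 247.
Step 2: phi(n) = (13-1)(19-1) = 12 * 18 = 216.
Step 3: Find d = 11^(-1) mod 216 = 59.
  Verify: 11 * 59 = 649 = 1 (mod 216).
Step 4: C = 2^11 mod 247 = 72.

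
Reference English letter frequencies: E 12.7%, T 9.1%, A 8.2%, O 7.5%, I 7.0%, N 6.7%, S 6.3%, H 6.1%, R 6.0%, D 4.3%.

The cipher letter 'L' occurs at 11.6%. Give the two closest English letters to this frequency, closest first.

Step 1: Observed frequency of 'L' is 11.6%.
Step 2: Compute distances to each reference frequency and sort:
  E (12.7%): difference = 1.1% <-- BEST
  T (9.1%): difference = 2.5% <-- RUNNER-UP
  A (8.2%): difference = 3.4%
  O (7.5%): difference = 4.1%
  I (7.0%): difference = 4.6%
Step 3: Most likely is 'E' (12.7%, diff 1.1%); second most likely is 'T' (9.1%, diff 2.5%).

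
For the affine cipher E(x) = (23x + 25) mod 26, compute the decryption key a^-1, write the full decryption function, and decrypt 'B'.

Step 1: Find a^-1, the modular inverse of 23 mod 26.
Step 2: We need 23 * a^-1 = 1 (mod 26).
Step 3: 23 * 17 = 391 = 15 * 26 + 1, so a^-1 = 17.
Step 4: D(y) = 17(y - 25) mod 26.
Step 5: Apply to 'B' (y = 1): D(1) = 17 * (1 - 25) mod 26 = 17 * -24 mod 26 = 8 -> 'I'.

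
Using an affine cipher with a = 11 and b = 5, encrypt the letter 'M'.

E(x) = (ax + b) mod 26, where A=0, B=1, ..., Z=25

Step 1: Convert 'M' to number: x = 12.
Step 2: E(12) = (11 * 12 + 5) mod 26 = 137 mod 26 = 7.
Step 3: Convert 7 back to letter: H.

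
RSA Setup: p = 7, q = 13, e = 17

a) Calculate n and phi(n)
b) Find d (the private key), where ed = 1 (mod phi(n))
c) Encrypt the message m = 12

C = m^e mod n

Step 1: n = 7 * 13 = 91.
Step 2: phi(n) = (7-1)(13-1) = 6 * 12 = 72.
Step 3: Find d = 17^(-1) mod 72 = 17.
  Verify: 17 * 17 = 289 = 1 (mod 72).
Step 4: C = 12^17 mod 91 = 38.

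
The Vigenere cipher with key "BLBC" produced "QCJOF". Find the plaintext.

Step 1: Extend key: BLBCB
Step 2: Decrypt each letter (c - k) mod 26:
  Q(16) - B(1) = (16-1) mod 26 = 15 = P
  C(2) - L(11) = (2-11) mod 26 = 17 = R
  J(9) - B(1) = (9-1) mod 26 = 8 = I
  O(14) - C(2) = (14-2) mod 26 = 12 = M
  F(5) - B(1) = (5-1) mod 26 = 4 = E
Plaintext: PRIME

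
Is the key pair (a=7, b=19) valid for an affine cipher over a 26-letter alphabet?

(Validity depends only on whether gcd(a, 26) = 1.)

Step 1: Compute gcd(7, 26).
Step 2: gcd(7, 26) = 1.
Since gcd = 1, 7 is coprime with 26, so it is a valid key.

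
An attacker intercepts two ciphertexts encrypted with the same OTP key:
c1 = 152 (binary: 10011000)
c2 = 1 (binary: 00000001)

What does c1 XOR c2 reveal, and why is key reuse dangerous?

Step 1: c1 XOR c2 = (m1 XOR k) XOR (m2 XOR k).
Step 2: By XOR associativity/commutativity: = m1 XOR m2 XOR k XOR k = m1 XOR m2.
Step 3: 10011000 XOR 00000001 = 10011001 = 153.
Step 4: The key cancels out! An attacker learns m1 XOR m2 = 153, revealing the relationship between plaintexts.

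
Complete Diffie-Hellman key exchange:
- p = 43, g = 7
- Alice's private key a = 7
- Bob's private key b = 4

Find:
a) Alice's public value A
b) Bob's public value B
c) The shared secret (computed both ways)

Step 1: A = g^a mod p = 7^7 mod 43 = 7.
Step 2: B = g^b mod p = 7^4 mod 43 = 36.
Step 3: Alice computes s = B^a mod p = 36^7 mod 43 = 36.
Step 4: Bob computes s = A^b mod p = 7^4 mod 43 = 36.
Both sides agree: shared secret = 36.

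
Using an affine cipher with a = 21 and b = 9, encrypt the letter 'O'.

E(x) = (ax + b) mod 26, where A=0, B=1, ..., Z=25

Step 1: Convert 'O' to number: x = 14.
Step 2: E(14) = (21 * 14 + 9) mod 26 = 303 mod 26 = 17.
Step 3: Convert 17 back to letter: R.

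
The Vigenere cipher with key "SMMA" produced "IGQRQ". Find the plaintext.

Step 1: Extend key: SMMAS
Step 2: Decrypt each letter (c - k) mod 26:
  I(8) - S(18) = (8-18) mod 26 = 16 = Q
  G(6) - M(12) = (6-12) mod 26 = 20 = U
  Q(16) - M(12) = (16-12) mod 26 = 4 = E
  R(17) - A(0) = (17-0) mod 26 = 17 = R
  Q(16) - S(18) = (16-18) mod 26 = 24 = Y
Plaintext: QUERY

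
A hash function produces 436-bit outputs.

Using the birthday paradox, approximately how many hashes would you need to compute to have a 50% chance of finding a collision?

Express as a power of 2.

Step 1: The birthday paradox gives collision probability ~50% after sqrt(2^n) = 2^(n/2) hashes.
Step 2: For 436-bit output: 2^(436/2) = 2^218.
Step 3: Approximately 2^218 hash computations needed.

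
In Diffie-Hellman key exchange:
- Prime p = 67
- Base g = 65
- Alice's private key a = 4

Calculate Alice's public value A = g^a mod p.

Step 1: A = g^a mod p = 65^4 mod 67.
  65^1 mod 67 = 65
  65^2 mod 67 = (65 * 65) mod 67 = 4
  65^3 mod 67 = (4 * 65) mod 67 = 59
  65^4 mod 67 = (59 * 65) mod 67 = 16
Result: A = 16.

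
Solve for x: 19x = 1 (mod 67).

Step 1: We need x such that 19 * x = 1 (mod 67).
Step 2: Using the extended Euclidean algorithm or trial:
  19 * 60 = 1140 = 17 * 67 + 1.
Step 3: Since 1140 mod 67 = 1, the inverse is x = 60.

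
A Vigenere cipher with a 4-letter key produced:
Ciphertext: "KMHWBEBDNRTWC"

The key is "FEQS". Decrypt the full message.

Step 1: Key 'FEQS' has length 4. Extended key: FEQSFEQSFEQSF
Step 2: Decrypt each position:
  K(10) - F(5) = 5 = F
  M(12) - E(4) = 8 = I
  H(7) - Q(16) = 17 = R
  W(22) - S(18) = 4 = E
  B(1) - F(5) = 22 = W
  E(4) - E(4) = 0 = A
  B(1) - Q(16) = 11 = L
  D(3) - S(18) = 11 = L
  N(13) - F(5) = 8 = I
  R(17) - E(4) = 13 = N
  T(19) - Q(16) = 3 = D
  W(22) - S(18) = 4 = E
  C(2) - F(5) = 23 = X
Plaintext: FIREWALLINDEX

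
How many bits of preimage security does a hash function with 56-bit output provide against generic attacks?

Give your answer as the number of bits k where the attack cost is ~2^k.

Step 1: The hash has a 56-bit output.
Step 2: Preimage resistance means: given a digest h(x), it should be infeasible to find any input that hashes to it.
With a 56-bit output there are 2^56 possible digests, so a generic brute-force preimage search costs about 2^56 evaluations.
Step 3: Security level = 56 bits.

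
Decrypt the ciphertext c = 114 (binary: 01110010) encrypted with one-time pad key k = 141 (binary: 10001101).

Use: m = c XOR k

Step 1: XOR ciphertext with key:
  Ciphertext: 01110010
  Key:        10001101
  XOR:        11111111
Step 2: Plaintext = 11111111 = 255 in decimal.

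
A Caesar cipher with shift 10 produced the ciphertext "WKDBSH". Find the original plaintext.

Step 1: Reverse the shift by subtracting 10 from each letter position.
  W (position 22) -> position (22-10) mod 26 = 12 -> M
  K (position 10) -> position (10-10) mod 26 = 0 -> A
  D (position 3) -> position (3-10) mod 26 = 19 -> T
  B (position 1) -> position (1-10) mod 26 = 17 -> R
  S (position 18) -> position (18-10) mod 26 = 8 -> I
  H (position 7) -> position (7-10) mod 26 = 23 -> X
Decrypted message: MATRIX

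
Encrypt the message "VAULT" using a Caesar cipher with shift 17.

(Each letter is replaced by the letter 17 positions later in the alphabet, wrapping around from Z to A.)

Step 1: For each letter, shift forward by 17 positions (mod 26).
  V (position 21) -> position (21+17) mod 26 = 12 -> M
  A (position 0) -> position (0+17) mod 26 = 17 -> R
  U (position 20) -> position (20+17) mod 26 = 11 -> L
  L (position 11) -> position (11+17) mod 26 = 2 -> C
  T (position 19) -> position (19+17) mod 26 = 10 -> K
Result: MRLCK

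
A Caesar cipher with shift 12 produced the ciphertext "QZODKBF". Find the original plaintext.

Step 1: Reverse the shift by subtracting 12 from each letter position.
  Q (position 16) -> position (16-12) mod 26 = 4 -> E
  Z (position 25) -> position (25-12) mod 26 = 13 -> N
  O (position 14) -> position (14-12) mod 26 = 2 -> C
  D (position 3) -> position (3-12) mod 26 = 17 -> R
  K (position 10) -> position (10-12) mod 26 = 24 -> Y
  B (position 1) -> position (1-12) mod 26 = 15 -> P
  F (position 5) -> position (5-12) mod 26 = 19 -> T
Decrypted message: ENCRYPT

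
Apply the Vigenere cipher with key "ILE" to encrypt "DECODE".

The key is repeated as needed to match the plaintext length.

Step 1: Repeat key to match plaintext length:
  Plaintext: DECODE
  Key:       ILEILE
Step 2: Encrypt each letter:
  D(3) + I(8) = (3+8) mod 26 = 11 = L
  E(4) + L(11) = (4+11) mod 26 = 15 = P
  C(2) + E(4) = (2+4) mod 26 = 6 = G
  O(14) + I(8) = (14+8) mod 26 = 22 = W
  D(3) + L(11) = (3+11) mod 26 = 14 = O
  E(4) + E(4) = (4+4) mod 26 = 8 = I
Ciphertext: LPGWOI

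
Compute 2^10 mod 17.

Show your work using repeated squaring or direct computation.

Step 1: Compute 2^10 mod 17 step by step, reducing modulo 17 at each step.
  2^1 mod 17 = 2
  2^2 mod 17 = (2 * 2) mod 17 = 4
  2^3 mod 17 = (4 * 2) mod 17 = 8
  2^4 mod 17 = (8 * 2) mod 17 = 16
  2^5 mod 17 = (16 * 2) mod 17 = 15
  2^6 mod 17 = (15 * 2) mod 17 = 13
  2^7 mod 17 = (13 * 2) mod 17 = 9
  2^8 mod 17 = (9 * 2) mod 17 = 1
  2^9 mod 17 = (1 * 2) mod 17 = 2
  2^10 mod 17 = (2 * 2) mod 17 = 4
Step 2: Result = 4.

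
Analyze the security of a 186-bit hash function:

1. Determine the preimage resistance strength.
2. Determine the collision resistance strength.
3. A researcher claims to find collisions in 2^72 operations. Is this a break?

Step 1: Preimage resistance requires brute-force of 2^186 operations.
Step 2: Collision resistance (birthday bound) = 2^(186/2) = 2^93.
Step 3: The claimed attack costs 2^72 operations.
Step 4: Since 2^72 < 2^93, the claimed attack beats the generic birthday bound, so collision resistance is broken.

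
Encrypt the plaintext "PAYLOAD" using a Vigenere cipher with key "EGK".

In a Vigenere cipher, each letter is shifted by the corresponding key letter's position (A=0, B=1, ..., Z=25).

Step 1: Repeat key to match plaintext length:
  Plaintext: PAYLOAD
  Key:       EGKEGKE
Step 2: Encrypt each letter:
  P(15) + E(4) = (15+4) mod 26 = 19 = T
  A(0) + G(6) = (0+6) mod 26 = 6 = G
  Y(24) + K(10) = (24+10) mod 26 = 8 = I
  L(11) + E(4) = (11+4) mod 26 = 15 = P
  O(14) + G(6) = (14+6) mod 26 = 20 = U
  A(0) + K(10) = (0+10) mod 26 = 10 = K
  D(3) + E(4) = (3+4) mod 26 = 7 = H
Ciphertext: TGIPUKH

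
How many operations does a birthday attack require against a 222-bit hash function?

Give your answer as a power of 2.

Step 1: The birthday paradox gives collision probability ~50% after sqrt(2^n) = 2^(n/2) hashes.
Step 2: For 222-bit output: 2^(222/2) = 2^111.
Step 3: Approximately 2^111 hash computations needed.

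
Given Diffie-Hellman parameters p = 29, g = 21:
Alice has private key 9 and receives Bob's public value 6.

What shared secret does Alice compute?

Step 1: s = B^a mod p = 6^9 mod 29.
  6^1 mod 29 = 6
  6^2 mod 29 = (6 * 6) mod 29 = 7
  6^3 mod 29 = (7 * 6) mod 29 = 13
  6^4 mod 29 = (13 * 6) mod 29 = 20
  6^5 mod 29 = (20 * 6) mod 29 = 4
  6^6 mod 29 = (4 * 6) mod 29 = 24
  6^7 mod 29 = (24 * 6) mod 29 = 28
  6^8 mod 29 = (28 * 6) mod 29 = 23
  6^9 mod 29 = (23 * 6) mod 29 = 22
Result: shared secret = 22.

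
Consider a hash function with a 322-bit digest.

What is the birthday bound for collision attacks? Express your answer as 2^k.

Step 1: The birthday paradox gives collision probability ~50% after sqrt(2^n) = 2^(n/2) hashes.
Step 2: For 322-bit output: 2^(322/2) = 2^161.
Step 3: Approximately 2^161 hash computations needed.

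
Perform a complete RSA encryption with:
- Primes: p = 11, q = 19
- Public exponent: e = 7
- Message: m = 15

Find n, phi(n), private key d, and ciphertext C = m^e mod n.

Step 1: n = 11 * 19 = 209.
Step 2: phi(n) = (11-1)(19-1) = 10 * 18 = 180.
Step 3: Find d = 7^(-1) mod 180 = 103.
  Verify: 7 * 103 = 721 = 1 (mod 180).
Step 4: C = 15^7 mod 209 = 203.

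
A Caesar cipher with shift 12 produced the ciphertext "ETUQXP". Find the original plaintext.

Step 1: Reverse the shift by subtracting 12 from each letter position.
  E (position 4) -> position (4-12) mod 26 = 18 -> S
  T (position 19) -> position (19-12) mod 26 = 7 -> H
  U (position 20) -> position (20-12) mod 26 = 8 -> I
  Q (position 16) -> position (16-12) mod 26 = 4 -> E
  X (position 23) -> position (23-12) mod 26 = 11 -> L
  P (position 15) -> position (15-12) mod 26 = 3 -> D
Decrypted message: SHIELD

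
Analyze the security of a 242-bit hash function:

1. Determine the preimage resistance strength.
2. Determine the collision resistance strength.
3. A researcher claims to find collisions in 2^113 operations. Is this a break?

Step 1: Preimage resistance requires brute-force of 2^242 operations.
Step 2: Collision resistance (birthday bound) = 2^(242/2) = 2^121.
Step 3: The claimed attack costs 2^113 operations.
Step 4: Since 2^113 < 2^121, the claimed attack beats the generic birthday bound, so collision resistance is broken.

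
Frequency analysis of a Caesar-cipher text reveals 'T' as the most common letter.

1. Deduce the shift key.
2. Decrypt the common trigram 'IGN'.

Step 1: In English, 'E' is the most frequent letter (12.7%).
Step 2: The most frequent ciphertext letter is 'T' (position 19).
Step 3: Shift = (19 - 4) mod 26 = 15.
Step 4: Decrypt 'IGN' by shifting back 15:
  I -> T
  G -> R
  N -> Y
Step 5: 'IGN' decrypts to 'TRY'.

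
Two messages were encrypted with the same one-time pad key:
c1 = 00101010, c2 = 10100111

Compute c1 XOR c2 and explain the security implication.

Step 1: c1 XOR c2 = (m1 XOR k) XOR (m2 XOR k).
Step 2: By XOR associativity/commutativity: = m1 XOR m2 XOR k XOR k = m1 XOR m2.
Step 3: 00101010 XOR 10100111 = 10001101 = 141.
Step 4: The key cancels out! An attacker learns m1 XOR m2 = 141, revealing the relationship between plaintexts.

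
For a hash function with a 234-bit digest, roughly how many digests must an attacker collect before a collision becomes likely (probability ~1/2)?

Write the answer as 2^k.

Step 1: The birthday paradox gives collision probability ~50% after sqrt(2^n) = 2^(n/2) hashes.
Step 2: For 234-bit output: 2^(234/2) = 2^117.
Step 3: Approximately 2^117 hash computations needed.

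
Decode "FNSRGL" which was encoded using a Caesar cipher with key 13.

Step 1: Reverse the shift by subtracting 13 from each letter position.
  F (position 5) -> position (5-13) mod 26 = 18 -> S
  N (position 13) -> position (13-13) mod 26 = 0 -> A
  S (position 18) -> position (18-13) mod 26 = 5 -> F
  R (position 17) -> position (17-13) mod 26 = 4 -> E
  G (position 6) -> position (6-13) mod 26 = 19 -> T
  L (position 11) -> position (11-13) mod 26 = 24 -> Y
Decrypted message: SAFETY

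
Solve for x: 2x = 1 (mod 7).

Step 1: We need x such that 2 * x = 1 (mod 7).
Step 2: Using the extended Euclidean algorithm or trial:
  2 * 4 = 8 = 1 * 7 + 1.
Step 3: Since 8 mod 7 = 1, the inverse is x = 4.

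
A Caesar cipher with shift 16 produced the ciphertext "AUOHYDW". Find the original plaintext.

Step 1: Reverse the shift by subtracting 16 from each letter position.
  A (position 0) -> position (0-16) mod 26 = 10 -> K
  U (position 20) -> position (20-16) mod 26 = 4 -> E
  O (position 14) -> position (14-16) mod 26 = 24 -> Y
  H (position 7) -> position (7-16) mod 26 = 17 -> R
  Y (position 24) -> position (24-16) mod 26 = 8 -> I
  D (position 3) -> position (3-16) mod 26 = 13 -> N
  W (position 22) -> position (22-16) mod 26 = 6 -> G
Decrypted message: KEYRING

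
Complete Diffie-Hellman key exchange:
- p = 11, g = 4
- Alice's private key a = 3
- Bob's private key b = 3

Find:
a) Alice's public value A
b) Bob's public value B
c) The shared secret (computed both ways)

Step 1: A = g^a mod p = 4^3 mod 11 = 9.
Step 2: B = g^b mod p = 4^3 mod 11 = 9.
Step 3: Alice computes s = B^a mod p = 9^3 mod 11 = 3.
Step 4: Bob computes s = A^b mod p = 9^3 mod 11 = 3.
Both sides agree: shared secret = 3.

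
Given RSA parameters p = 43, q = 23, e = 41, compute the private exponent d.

Step 1: n = 43 * 23 = 989.
Step 2: phi(n) = 42 * 22 = 924.
Step 3: Find d such that 41 * d = 1 (mod 924).
Step 4: d = 41^(-1) mod 924 = 293.
Verification: 41 * 293 = 12013 = 13 * 924 + 1.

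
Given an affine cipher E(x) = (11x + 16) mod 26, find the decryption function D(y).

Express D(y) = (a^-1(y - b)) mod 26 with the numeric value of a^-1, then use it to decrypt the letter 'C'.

Step 1: Find a^-1, the modular inverse of 11 mod 26.
Step 2: We need 11 * a^-1 = 1 (mod 26).
Step 3: 11 * 19 = 209 = 8 * 26 + 1, so a^-1 = 19.
Step 4: D(y) = 19(y - 16) mod 26.
Step 5: Apply to 'C' (y = 2): D(2) = 19 * (2 - 16) mod 26 = 19 * -14 mod 26 = 20 -> 'U'.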